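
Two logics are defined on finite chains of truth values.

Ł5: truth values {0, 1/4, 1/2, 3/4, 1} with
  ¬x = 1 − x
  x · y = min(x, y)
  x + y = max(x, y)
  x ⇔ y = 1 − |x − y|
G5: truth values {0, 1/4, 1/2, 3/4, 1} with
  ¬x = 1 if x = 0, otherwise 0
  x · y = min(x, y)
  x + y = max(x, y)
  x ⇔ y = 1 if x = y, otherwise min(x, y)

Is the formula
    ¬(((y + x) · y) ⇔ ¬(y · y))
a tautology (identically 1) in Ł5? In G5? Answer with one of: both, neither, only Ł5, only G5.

only G5

In Ł5: at x = 0, y = 1/4 the value is 1/2 — not a tautology.
In G5: every assignment gives 1 — tautology.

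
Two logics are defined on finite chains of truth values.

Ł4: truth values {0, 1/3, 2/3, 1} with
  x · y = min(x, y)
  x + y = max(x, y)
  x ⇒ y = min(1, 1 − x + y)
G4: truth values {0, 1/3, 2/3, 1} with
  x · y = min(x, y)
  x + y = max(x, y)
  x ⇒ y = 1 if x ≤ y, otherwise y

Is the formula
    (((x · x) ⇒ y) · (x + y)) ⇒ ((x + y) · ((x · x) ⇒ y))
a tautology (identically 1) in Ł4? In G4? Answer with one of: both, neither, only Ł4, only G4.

both

In Ł4: every assignment gives 1 — tautology.
In G4: every assignment gives 1 — tautology.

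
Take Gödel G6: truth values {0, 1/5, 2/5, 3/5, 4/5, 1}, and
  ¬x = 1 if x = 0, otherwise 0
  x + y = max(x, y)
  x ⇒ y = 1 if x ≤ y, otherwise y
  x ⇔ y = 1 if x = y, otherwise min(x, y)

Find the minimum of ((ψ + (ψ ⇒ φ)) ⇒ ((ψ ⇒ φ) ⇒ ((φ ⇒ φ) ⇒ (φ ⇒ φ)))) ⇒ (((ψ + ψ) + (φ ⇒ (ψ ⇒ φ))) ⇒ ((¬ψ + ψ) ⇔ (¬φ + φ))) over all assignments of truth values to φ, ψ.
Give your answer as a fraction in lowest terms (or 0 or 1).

Take φ = 0, ψ = 1/5:
ψ ⇒ φ = 1/5 ⇒ 0 = 0
ψ + (ψ ⇒ φ) = 1/5 + 0 = 1/5
ψ ⇒ φ = 1/5 ⇒ 0 = 0
φ ⇒ φ = 0 ⇒ 0 = 1
φ ⇒ φ = 0 ⇒ 0 = 1
(φ ⇒ φ) ⇒ (φ ⇒ φ) = 1 ⇒ 1 = 1
(ψ ⇒ φ) ⇒ ((φ ⇒ φ) ⇒ (φ ⇒ φ)) = 0 ⇒ 1 = 1
(ψ + (ψ ⇒ φ)) ⇒ ((ψ ⇒ φ) ⇒ ((φ ⇒ φ) ⇒ (φ ⇒ φ))) = 1/5 ⇒ 1 = 1
ψ + ψ = 1/5 + 1/5 = 1/5
ψ ⇒ φ = 1/5 ⇒ 0 = 0
φ ⇒ (ψ ⇒ φ) = 0 ⇒ 0 = 1
(ψ + ψ) + (φ ⇒ (ψ ⇒ φ)) = 1/5 + 1 = 1
¬ψ = ¬1/5 = 0
¬ψ + ψ = 0 + 1/5 = 1/5
¬φ = ¬0 = 1
¬φ + φ = 1 + 0 = 1
(¬ψ + ψ) ⇔ (¬φ + φ) = 1/5 ⇔ 1 = 1/5
((ψ + ψ) + (φ ⇒ (ψ ⇒ φ))) ⇒ ((¬ψ + ψ) ⇔ (¬φ + φ)) = 1 ⇒ 1/5 = 1/5
((ψ + (ψ ⇒ φ)) ⇒ ((ψ ⇒ φ) ⇒ ((φ ⇒ φ) ⇒ (φ ⇒ φ)))) ⇒ (((ψ + ψ) + (φ ⇒ (ψ ⇒ φ))) ⇒ ((¬ψ + ψ) ⇔ (¬φ + φ))) = 1 ⇒ 1/5 = 1/5
No assignment yields a value below 1/5, so this is the minimum.

1/5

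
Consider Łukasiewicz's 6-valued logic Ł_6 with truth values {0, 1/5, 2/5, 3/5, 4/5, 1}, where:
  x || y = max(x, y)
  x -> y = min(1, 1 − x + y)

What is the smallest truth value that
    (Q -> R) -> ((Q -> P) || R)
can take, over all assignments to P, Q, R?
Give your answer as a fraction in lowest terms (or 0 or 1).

3/5

Take P = 0, Q = 2/5, R = 2/5:
Q -> R = 2/5 -> 2/5 = 1
Q -> P = 2/5 -> 0 = 3/5
(Q -> P) || R = 3/5 || 2/5 = 3/5
(Q -> R) -> ((Q -> P) || R) = 1 -> 3/5 = 3/5
No assignment yields a value below 3/5, so this is the minimum.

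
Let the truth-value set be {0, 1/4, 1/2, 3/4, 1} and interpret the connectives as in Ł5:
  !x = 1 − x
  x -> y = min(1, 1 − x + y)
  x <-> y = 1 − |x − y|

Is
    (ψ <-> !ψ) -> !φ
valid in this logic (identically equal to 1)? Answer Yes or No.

No

Counterexample: take φ = 1/4, ψ = 1/2.
!ψ = !1/2 = 1/2
ψ <-> !ψ = 1/2 <-> 1/2 = 1
!φ = !1/4 = 3/4
(ψ <-> !ψ) -> !φ = 1 -> 3/4 = 3/4
This gives 3/4 ≠ 1.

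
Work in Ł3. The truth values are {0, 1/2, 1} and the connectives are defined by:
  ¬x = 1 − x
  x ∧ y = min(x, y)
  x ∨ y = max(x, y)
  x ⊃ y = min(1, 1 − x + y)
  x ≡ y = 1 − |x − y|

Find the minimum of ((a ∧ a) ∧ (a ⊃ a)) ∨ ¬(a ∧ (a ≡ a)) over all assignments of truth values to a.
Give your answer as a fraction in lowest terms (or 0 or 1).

Take a = 1/2:
a ∧ a = 1/2 ∧ 1/2 = 1/2
a ⊃ a = 1/2 ⊃ 1/2 = 1
(a ∧ a) ∧ (a ⊃ a) = 1/2 ∧ 1 = 1/2
a ≡ a = 1/2 ≡ 1/2 = 1
a ∧ (a ≡ a) = 1/2 ∧ 1 = 1/2
¬(a ∧ (a ≡ a)) = ¬1/2 = 1/2
((a ∧ a) ∧ (a ⊃ a)) ∨ ¬(a ∧ (a ≡ a)) = 1/2 ∨ 1/2 = 1/2
No assignment yields a value below 1/2, so this is the minimum.

1/2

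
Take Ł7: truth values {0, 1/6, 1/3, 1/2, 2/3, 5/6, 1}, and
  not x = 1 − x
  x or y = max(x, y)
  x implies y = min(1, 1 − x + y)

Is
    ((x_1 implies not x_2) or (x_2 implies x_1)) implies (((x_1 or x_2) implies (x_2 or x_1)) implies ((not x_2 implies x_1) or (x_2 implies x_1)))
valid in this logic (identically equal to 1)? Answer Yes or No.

No

Counterexample: take x_1 = 0, x_2 = 1/6.
not x_2 = not 1/6 = 5/6
x_1 implies not x_2 = 0 implies 5/6 = 1
x_2 implies x_1 = 1/6 implies 0 = 5/6
(x_1 implies not x_2) or (x_2 implies x_1) = 1 or 5/6 = 1
x_1 or x_2 = 0 or 1/6 = 1/6
x_2 or x_1 = 1/6 or 0 = 1/6
(x_1 or x_2) implies (x_2 or x_1) = 1/6 implies 1/6 = 1
not x_2 = not 1/6 = 5/6
not x_2 implies x_1 = 5/6 implies 0 = 1/6
x_2 implies x_1 = 1/6 implies 0 = 5/6
(not x_2 implies x_1) or (x_2 implies x_1) = 1/6 or 5/6 = 5/6
((x_1 or x_2) implies (x_2 or x_1)) implies ((not x_2 implies x_1) or (x_2 implies x_1)) = 1 implies 5/6 = 5/6
((x_1 implies not x_2) or (x_2 implies x_1)) implies (((x_1 or x_2) implies (x_2 or x_1)) implies ((not x_2 implies x_1) or (x_2 implies x_1))) = 1 implies 5/6 = 5/6
This gives 5/6 ≠ 1.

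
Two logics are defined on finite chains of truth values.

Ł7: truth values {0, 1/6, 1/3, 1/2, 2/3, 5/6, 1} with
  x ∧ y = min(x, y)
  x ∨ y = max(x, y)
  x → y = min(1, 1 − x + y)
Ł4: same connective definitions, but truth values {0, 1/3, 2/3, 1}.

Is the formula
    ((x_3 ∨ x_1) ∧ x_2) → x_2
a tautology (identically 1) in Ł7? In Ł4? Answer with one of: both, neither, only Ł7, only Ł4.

both

In Ł7: every assignment gives 1 — tautology.
In Ł4: every assignment gives 1 — tautology.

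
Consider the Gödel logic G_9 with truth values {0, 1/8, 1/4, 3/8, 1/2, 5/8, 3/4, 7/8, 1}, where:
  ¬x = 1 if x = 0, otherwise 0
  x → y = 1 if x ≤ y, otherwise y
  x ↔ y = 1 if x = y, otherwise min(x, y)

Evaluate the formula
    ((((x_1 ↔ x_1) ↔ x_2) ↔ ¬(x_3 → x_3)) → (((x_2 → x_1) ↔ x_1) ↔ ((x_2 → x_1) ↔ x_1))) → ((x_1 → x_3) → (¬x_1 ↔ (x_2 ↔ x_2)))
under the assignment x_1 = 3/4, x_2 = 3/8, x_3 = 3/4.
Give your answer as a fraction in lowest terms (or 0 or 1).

0

x_1 ↔ x_1 = 3/4 ↔ 3/4 = 1
(x_1 ↔ x_1) ↔ x_2 = 1 ↔ 3/8 = 3/8
x_3 → x_3 = 3/4 → 3/4 = 1
¬(x_3 → x_3) = ¬1 = 0
((x_1 ↔ x_1) ↔ x_2) ↔ ¬(x_3 → x_3) = 3/8 ↔ 0 = 0
x_2 → x_1 = 3/8 → 3/4 = 1
(x_2 → x_1) ↔ x_1 = 1 ↔ 3/4 = 3/4
x_2 → x_1 = 3/8 → 3/4 = 1
(x_2 → x_1) ↔ x_1 = 1 ↔ 3/4 = 3/4
((x_2 → x_1) ↔ x_1) ↔ ((x_2 → x_1) ↔ x_1) = 3/4 ↔ 3/4 = 1
(((x_1 ↔ x_1) ↔ x_2) ↔ ¬(x_3 → x_3)) → (((x_2 → x_1) ↔ x_1) ↔ ((x_2 → x_1) ↔ x_1)) = 0 → 1 = 1
x_1 → x_3 = 3/4 → 3/4 = 1
¬x_1 = ¬3/4 = 0
x_2 ↔ x_2 = 3/8 ↔ 3/8 = 1
¬x_1 ↔ (x_2 ↔ x_2) = 0 ↔ 1 = 0
(x_1 → x_3) → (¬x_1 ↔ (x_2 ↔ x_2)) = 1 → 0 = 0
((((x_1 ↔ x_1) ↔ x_2) ↔ ¬(x_3 → x_3)) → (((x_2 → x_1) ↔ x_1) ↔ ((x_2 → x_1) ↔ x_1))) → ((x_1 → x_3) → (¬x_1 ↔ (x_2 ↔ x_2))) = 1 → 0 = 0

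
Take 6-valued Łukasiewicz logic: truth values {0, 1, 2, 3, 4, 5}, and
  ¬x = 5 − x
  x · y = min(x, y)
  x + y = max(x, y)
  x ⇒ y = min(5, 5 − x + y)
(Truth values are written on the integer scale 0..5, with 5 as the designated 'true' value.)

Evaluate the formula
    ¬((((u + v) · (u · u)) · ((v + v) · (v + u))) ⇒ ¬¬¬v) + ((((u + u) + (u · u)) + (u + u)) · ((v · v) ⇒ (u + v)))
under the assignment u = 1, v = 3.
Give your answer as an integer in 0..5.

u + v = 1 + 3 = 3
u · u = 1 · 1 = 1
(u + v) · (u · u) = 3 · 1 = 1
v + v = 3 + 3 = 3
v + u = 3 + 1 = 3
(v + v) · (v + u) = 3 · 3 = 3
((u + v) · (u · u)) · ((v + v) · (v + u)) = 1 · 3 = 1
¬v = ¬3 = 2
¬¬v = ¬2 = 3
¬¬¬v = ¬3 = 2
(((u + v) · (u · u)) · ((v + v) · (v + u))) ⇒ ¬¬¬v = 1 ⇒ 2 = 5
¬((((u + v) · (u · u)) · ((v + v) · (v + u))) ⇒ ¬¬¬v) = ¬5 = 0
u + u = 1 + 1 = 1
u · u = 1 · 1 = 1
(u + u) + (u · u) = 1 + 1 = 1
u + u = 1 + 1 = 1
((u + u) + (u · u)) + (u + u) = 1 + 1 = 1
v · v = 3 · 3 = 3
u + v = 1 + 3 = 3
(v · v) ⇒ (u + v) = 3 ⇒ 3 = 5
(((u + u) + (u · u)) + (u + u)) · ((v · v) ⇒ (u + v)) = 1 · 5 = 1
¬((((u + v) · (u · u)) · ((v + v) · (v + u))) ⇒ ¬¬¬v) + ((((u + u) + (u · u)) + (u + u)) · ((v · v) ⇒ (u + v))) = 0 + 1 = 1

1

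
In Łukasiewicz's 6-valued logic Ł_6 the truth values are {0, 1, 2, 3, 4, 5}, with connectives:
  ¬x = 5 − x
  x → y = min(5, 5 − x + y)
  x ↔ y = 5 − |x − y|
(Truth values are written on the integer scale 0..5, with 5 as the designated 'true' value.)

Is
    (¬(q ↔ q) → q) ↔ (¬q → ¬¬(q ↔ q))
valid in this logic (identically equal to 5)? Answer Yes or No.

Yes

q = 0 ↦ 5
q = 1 ↦ 5
q = 2 ↦ 5
q = 3 ↦ 5
q = 4 ↦ 5
q = 5 ↦ 5
Every assignment gives a value ≥ 5.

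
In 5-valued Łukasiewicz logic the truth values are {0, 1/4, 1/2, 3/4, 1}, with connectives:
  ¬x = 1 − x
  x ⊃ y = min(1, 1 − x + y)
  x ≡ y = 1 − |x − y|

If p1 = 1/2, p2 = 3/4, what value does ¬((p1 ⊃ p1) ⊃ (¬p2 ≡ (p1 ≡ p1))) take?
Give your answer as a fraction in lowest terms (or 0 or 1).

p1 ⊃ p1 = 1/2 ⊃ 1/2 = 1
¬p2 = ¬3/4 = 1/4
p1 ≡ p1 = 1/2 ≡ 1/2 = 1
¬p2 ≡ (p1 ≡ p1) = 1/4 ≡ 1 = 1/4
(p1 ⊃ p1) ⊃ (¬p2 ≡ (p1 ≡ p1)) = 1 ⊃ 1/4 = 1/4
¬((p1 ⊃ p1) ⊃ (¬p2 ≡ (p1 ≡ p1))) = ¬1/4 = 3/4

3/4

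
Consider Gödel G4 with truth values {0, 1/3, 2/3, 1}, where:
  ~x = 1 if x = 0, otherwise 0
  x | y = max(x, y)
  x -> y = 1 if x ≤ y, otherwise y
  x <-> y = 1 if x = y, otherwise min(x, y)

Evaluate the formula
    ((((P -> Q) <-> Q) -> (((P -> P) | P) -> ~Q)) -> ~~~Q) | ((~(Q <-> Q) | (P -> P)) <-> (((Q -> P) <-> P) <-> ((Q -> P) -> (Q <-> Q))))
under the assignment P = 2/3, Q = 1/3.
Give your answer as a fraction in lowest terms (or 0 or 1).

P -> Q = 2/3 -> 1/3 = 1/3
(P -> Q) <-> Q = 1/3 <-> 1/3 = 1
P -> P = 2/3 -> 2/3 = 1
(P -> P) | P = 1 | 2/3 = 1
~Q = ~1/3 = 0
((P -> P) | P) -> ~Q = 1 -> 0 = 0
((P -> Q) <-> Q) -> (((P -> P) | P) -> ~Q) = 1 -> 0 = 0
~Q = ~1/3 = 0
~~Q = ~0 = 1
~~~Q = ~1 = 0
(((P -> Q) <-> Q) -> (((P -> P) | P) -> ~Q)) -> ~~~Q = 0 -> 0 = 1
Q <-> Q = 1/3 <-> 1/3 = 1
~(Q <-> Q) = ~1 = 0
P -> P = 2/3 -> 2/3 = 1
~(Q <-> Q) | (P -> P) = 0 | 1 = 1
Q -> P = 1/3 -> 2/3 = 1
(Q -> P) <-> P = 1 <-> 2/3 = 2/3
Q -> P = 1/3 -> 2/3 = 1
Q <-> Q = 1/3 <-> 1/3 = 1
(Q -> P) -> (Q <-> Q) = 1 -> 1 = 1
((Q -> P) <-> P) <-> ((Q -> P) -> (Q <-> Q)) = 2/3 <-> 1 = 2/3
(~(Q <-> Q) | (P -> P)) <-> (((Q -> P) <-> P) <-> ((Q -> P) -> (Q <-> Q))) = 1 <-> 2/3 = 2/3
((((P -> Q) <-> Q) -> (((P -> P) | P) -> ~Q)) -> ~~~Q) | ((~(Q <-> Q) | (P -> P)) <-> (((Q -> P) <-> P) <-> ((Q -> P) -> (Q <-> Q)))) = 1 | 2/3 = 1

1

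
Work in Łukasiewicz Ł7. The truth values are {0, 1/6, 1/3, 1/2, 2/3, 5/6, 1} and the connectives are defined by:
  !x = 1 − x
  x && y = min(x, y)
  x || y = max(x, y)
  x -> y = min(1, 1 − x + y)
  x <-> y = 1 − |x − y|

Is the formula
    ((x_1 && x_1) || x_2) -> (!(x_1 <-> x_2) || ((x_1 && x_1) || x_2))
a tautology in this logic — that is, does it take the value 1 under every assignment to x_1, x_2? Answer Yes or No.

Yes

At x_1 = 0, x_2 = 1/3, for instance:
x_1 && x_1 = 0 && 0 = 0
(x_1 && x_1) || x_2 = 0 || 1/3 = 1/3
x_1 <-> x_2 = 0 <-> 1/3 = 2/3
!(x_1 <-> x_2) = !2/3 = 1/3
!(x_1 <-> x_2) || ((x_1 && x_1) || x_2) = 1/3 || 1/3 = 1/3
((x_1 && x_1) || x_2) -> (!(x_1 <-> x_2) || ((x_1 && x_1) || x_2)) = 1/3 -> 1/3 = 1
and checking the remaining 48 assignments likewise gives ≥ 1 in every case.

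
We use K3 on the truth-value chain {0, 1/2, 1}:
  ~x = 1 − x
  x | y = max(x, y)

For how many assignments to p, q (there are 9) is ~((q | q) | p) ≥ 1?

p = 0, q = 0 ↦ 1  ≥
p = 0, q = 1/2 ↦ 1/2  <
p = 0, q = 1 ↦ 0  <
p = 1/2, q = 0 ↦ 1/2  <
p = 1/2, q = 1/2 ↦ 1/2  <
p = 1/2, q = 1 ↦ 0  <
p = 1, q = 0 ↦ 0  <
p = 1, q = 1/2 ↦ 0  <
p = 1, q = 1 ↦ 0  <
So 1 of the 9 assignments meets the threshold.

1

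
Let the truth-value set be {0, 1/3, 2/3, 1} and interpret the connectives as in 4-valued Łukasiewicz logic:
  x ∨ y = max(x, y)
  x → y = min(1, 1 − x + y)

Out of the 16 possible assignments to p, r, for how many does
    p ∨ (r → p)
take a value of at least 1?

p = 0, r = 0 ↦ 1  ≥
p = 0, r = 1/3 ↦ 2/3  <
p = 0, r = 2/3 ↦ 1/3  <
p = 0, r = 1 ↦ 0  <
p = 1/3, r = 0 ↦ 1  ≥
p = 1/3, r = 1/3 ↦ 1  ≥
p = 1/3, r = 2/3 ↦ 2/3  <
p = 1/3, r = 1 ↦ 1/3  <
p = 2/3, r = 0 ↦ 1  ≥
p = 2/3, r = 1/3 ↦ 1  ≥
p = 2/3, r = 2/3 ↦ 1  ≥
p = 2/3, r = 1 ↦ 2/3  <
p = 1, r = 0 ↦ 1  ≥
p = 1, r = 1/3 ↦ 1  ≥
p = 1, r = 2/3 ↦ 1  ≥
p = 1, r = 1 ↦ 1  ≥
So 10 of the 16 assignments meet the threshold.

10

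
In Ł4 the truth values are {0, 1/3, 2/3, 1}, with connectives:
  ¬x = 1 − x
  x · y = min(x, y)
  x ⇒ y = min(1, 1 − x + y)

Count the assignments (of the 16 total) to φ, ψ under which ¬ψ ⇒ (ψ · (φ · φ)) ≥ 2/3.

φ = 0, ψ = 0 ↦ 0  <
φ = 0, ψ = 1/3 ↦ 1/3  <
φ = 0, ψ = 2/3 ↦ 2/3  ≥
φ = 0, ψ = 1 ↦ 1  ≥
φ = 1/3, ψ = 0 ↦ 0  <
φ = 1/3, ψ = 1/3 ↦ 2/3  ≥
φ = 1/3, ψ = 2/3 ↦ 1  ≥
φ = 1/3, ψ = 1 ↦ 1  ≥
φ = 2/3, ψ = 0 ↦ 0  <
φ = 2/3, ψ = 1/3 ↦ 2/3  ≥
φ = 2/3, ψ = 2/3 ↦ 1  ≥
φ = 2/3, ψ = 1 ↦ 1  ≥
φ = 1, ψ = 0 ↦ 0  <
φ = 1, ψ = 1/3 ↦ 2/3  ≥
φ = 1, ψ = 2/3 ↦ 1  ≥
φ = 1, ψ = 1 ↦ 1  ≥
So 11 of the 16 assignments meet the threshold.

11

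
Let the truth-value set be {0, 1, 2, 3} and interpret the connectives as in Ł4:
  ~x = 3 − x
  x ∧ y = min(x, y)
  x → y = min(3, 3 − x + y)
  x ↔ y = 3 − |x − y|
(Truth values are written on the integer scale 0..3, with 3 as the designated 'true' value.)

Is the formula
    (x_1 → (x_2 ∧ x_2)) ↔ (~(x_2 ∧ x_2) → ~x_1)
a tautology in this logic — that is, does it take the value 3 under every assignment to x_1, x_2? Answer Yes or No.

x_1 = 0, x_2 = 0 ↦ 3
x_1 = 0, x_2 = 1 ↦ 3
x_1 = 0, x_2 = 2 ↦ 3
x_1 = 0, x_2 = 3 ↦ 3
x_1 = 1, x_2 = 0 ↦ 3
x_1 = 1, x_2 = 1 ↦ 3
x_1 = 1, x_2 = 2 ↦ 3
x_1 = 1, x_2 = 3 ↦ 3
x_1 = 2, x_2 = 0 ↦ 3
x_1 = 2, x_2 = 1 ↦ 3
x_1 = 2, x_2 = 2 ↦ 3
x_1 = 2, x_2 = 3 ↦ 3
x_1 = 3, x_2 = 0 ↦ 3
x_1 = 3, x_2 = 1 ↦ 3
x_1 = 3, x_2 = 2 ↦ 3
x_1 = 3, x_2 = 3 ↦ 3
Every assignment gives a value ≥ 3.

Yes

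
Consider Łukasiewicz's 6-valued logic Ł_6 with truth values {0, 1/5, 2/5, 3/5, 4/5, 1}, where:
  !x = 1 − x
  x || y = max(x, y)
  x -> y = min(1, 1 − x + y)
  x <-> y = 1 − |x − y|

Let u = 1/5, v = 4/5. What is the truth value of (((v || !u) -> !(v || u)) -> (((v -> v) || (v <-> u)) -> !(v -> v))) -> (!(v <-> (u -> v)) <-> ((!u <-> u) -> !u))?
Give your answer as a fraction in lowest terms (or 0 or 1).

3/5

!u = !1/5 = 4/5
v || !u = 4/5 || 4/5 = 4/5
v || u = 4/5 || 1/5 = 4/5
!(v || u) = !4/5 = 1/5
(v || !u) -> !(v || u) = 4/5 -> 1/5 = 2/5
v -> v = 4/5 -> 4/5 = 1
v <-> u = 4/5 <-> 1/5 = 2/5
(v -> v) || (v <-> u) = 1 || 2/5 = 1
v -> v = 4/5 -> 4/5 = 1
!(v -> v) = !1 = 0
((v -> v) || (v <-> u)) -> !(v -> v) = 1 -> 0 = 0
((v || !u) -> !(v || u)) -> (((v -> v) || (v <-> u)) -> !(v -> v)) = 2/5 -> 0 = 3/5
u -> v = 1/5 -> 4/5 = 1
v <-> (u -> v) = 4/5 <-> 1 = 4/5
!(v <-> (u -> v)) = !4/5 = 1/5
!u = !1/5 = 4/5
!u <-> u = 4/5 <-> 1/5 = 2/5
!u = !1/5 = 4/5
(!u <-> u) -> !u = 2/5 -> 4/5 = 1
!(v <-> (u -> v)) <-> ((!u <-> u) -> !u) = 1/5 <-> 1 = 1/5
(((v || !u) -> !(v || u)) -> (((v -> v) || (v <-> u)) -> !(v -> v))) -> (!(v <-> (u -> v)) <-> ((!u <-> u) -> !u)) = 3/5 -> 1/5 = 3/5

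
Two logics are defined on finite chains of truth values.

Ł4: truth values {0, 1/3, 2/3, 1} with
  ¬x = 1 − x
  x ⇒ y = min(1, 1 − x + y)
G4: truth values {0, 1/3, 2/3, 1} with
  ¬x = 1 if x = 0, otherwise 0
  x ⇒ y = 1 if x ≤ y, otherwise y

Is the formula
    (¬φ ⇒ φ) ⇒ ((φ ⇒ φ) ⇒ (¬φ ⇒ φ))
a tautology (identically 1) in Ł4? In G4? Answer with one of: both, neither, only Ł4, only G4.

In Ł4: every assignment gives 1 — tautology.
In G4: every assignment gives 1 — tautology.

both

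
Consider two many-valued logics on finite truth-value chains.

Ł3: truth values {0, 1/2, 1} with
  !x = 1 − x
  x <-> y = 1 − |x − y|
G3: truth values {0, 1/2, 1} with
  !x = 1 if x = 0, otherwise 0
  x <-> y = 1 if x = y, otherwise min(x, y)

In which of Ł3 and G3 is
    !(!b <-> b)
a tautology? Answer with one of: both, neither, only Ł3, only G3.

only G3

In Ł3: at b = 1/2 the value is 0 — not a tautology.
In G3: every assignment gives 1 — tautology.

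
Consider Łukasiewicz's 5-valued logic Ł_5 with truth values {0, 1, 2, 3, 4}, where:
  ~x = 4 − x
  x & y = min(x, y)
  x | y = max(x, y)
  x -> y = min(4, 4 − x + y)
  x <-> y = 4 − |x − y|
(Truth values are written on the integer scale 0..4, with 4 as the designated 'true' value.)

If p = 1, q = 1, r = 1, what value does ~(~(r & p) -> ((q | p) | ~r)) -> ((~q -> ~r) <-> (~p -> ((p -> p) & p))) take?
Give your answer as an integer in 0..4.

4

r & p = 1 & 1 = 1
~(r & p) = ~1 = 3
q | p = 1 | 1 = 1
~r = ~1 = 3
(q | p) | ~r = 1 | 3 = 3
~(r & p) -> ((q | p) | ~r) = 3 -> 3 = 4
~(~(r & p) -> ((q | p) | ~r)) = ~4 = 0
~q = ~1 = 3
~r = ~1 = 3
~q -> ~r = 3 -> 3 = 4
~p = ~1 = 3
p -> p = 1 -> 1 = 4
(p -> p) & p = 4 & 1 = 1
~p -> ((p -> p) & p) = 3 -> 1 = 2
(~q -> ~r) <-> (~p -> ((p -> p) & p)) = 4 <-> 2 = 2
~(~(r & p) -> ((q | p) | ~r)) -> ((~q -> ~r) <-> (~p -> ((p -> p) & p))) = 0 -> 2 = 4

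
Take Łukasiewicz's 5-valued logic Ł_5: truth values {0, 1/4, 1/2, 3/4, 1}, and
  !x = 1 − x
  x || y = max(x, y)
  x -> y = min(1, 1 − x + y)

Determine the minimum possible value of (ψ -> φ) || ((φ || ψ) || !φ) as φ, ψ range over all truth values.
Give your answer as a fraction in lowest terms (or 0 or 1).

3/4

Take φ = 1/4, ψ = 1/2:
ψ -> φ = 1/2 -> 1/4 = 3/4
φ || ψ = 1/4 || 1/2 = 1/2
!φ = !1/4 = 3/4
(φ || ψ) || !φ = 1/2 || 3/4 = 3/4
(ψ -> φ) || ((φ || ψ) || !φ) = 3/4 || 3/4 = 3/4
No assignment yields a value below 3/4, so this is the minimum.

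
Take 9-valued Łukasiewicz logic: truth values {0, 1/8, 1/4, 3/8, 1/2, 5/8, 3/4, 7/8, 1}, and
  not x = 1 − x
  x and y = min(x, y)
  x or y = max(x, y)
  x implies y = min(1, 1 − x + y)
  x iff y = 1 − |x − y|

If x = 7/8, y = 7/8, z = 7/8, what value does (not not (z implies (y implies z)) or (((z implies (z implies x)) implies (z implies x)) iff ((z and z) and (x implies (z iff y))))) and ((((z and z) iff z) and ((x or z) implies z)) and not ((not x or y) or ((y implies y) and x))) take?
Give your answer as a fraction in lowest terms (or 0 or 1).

1/8

y implies z = 7/8 implies 7/8 = 1
z implies (y implies z) = 7/8 implies 1 = 1
not (z implies (y implies z)) = not 1 = 0
not not (z implies (y implies z)) = not 0 = 1
z implies x = 7/8 implies 7/8 = 1
z implies (z implies x) = 7/8 implies 1 = 1
z implies x = 7/8 implies 7/8 = 1
(z implies (z implies x)) implies (z implies x) = 1 implies 1 = 1
z and z = 7/8 and 7/8 = 7/8
z iff y = 7/8 iff 7/8 = 1
x implies (z iff y) = 7/8 implies 1 = 1
(z and z) and (x implies (z iff y)) = 7/8 and 1 = 7/8
((z implies (z implies x)) implies (z implies x)) iff ((z and z) and (x implies (z iff y))) = 1 iff 7/8 = 7/8
not not (z implies (y implies z)) or (((z implies (z implies x)) implies (z implies x)) iff ((z and z) and (x implies (z iff y)))) = 1 or 7/8 = 1
z and z = 7/8 and 7/8 = 7/8
(z and z) iff z = 7/8 iff 7/8 = 1
x or z = 7/8 or 7/8 = 7/8
(x or z) implies z = 7/8 implies 7/8 = 1
((z and z) iff z) and ((x or z) implies z) = 1 and 1 = 1
not x = not 7/8 = 1/8
not x or y = 1/8 or 7/8 = 7/8
y implies y = 7/8 implies 7/8 = 1
(y implies y) and x = 1 and 7/8 = 7/8
(not x or y) or ((y implies y) and x) = 7/8 or 7/8 = 7/8
not ((not x or y) or ((y implies y) and x)) = not 7/8 = 1/8
(((z and z) iff z) and ((x or z) implies z)) and not ((not x or y) or ((y implies y) and x)) = 1 and 1/8 = 1/8
(not not (z implies (y implies z)) or (((z implies (z implies x)) implies (z implies x)) iff ((z and z) and (x implies (z iff y))))) and ((((z and z) iff z) and ((x or z) implies z)) and not ((not x or y) or ((y implies y) and x))) = 1 and 1/8 = 1/8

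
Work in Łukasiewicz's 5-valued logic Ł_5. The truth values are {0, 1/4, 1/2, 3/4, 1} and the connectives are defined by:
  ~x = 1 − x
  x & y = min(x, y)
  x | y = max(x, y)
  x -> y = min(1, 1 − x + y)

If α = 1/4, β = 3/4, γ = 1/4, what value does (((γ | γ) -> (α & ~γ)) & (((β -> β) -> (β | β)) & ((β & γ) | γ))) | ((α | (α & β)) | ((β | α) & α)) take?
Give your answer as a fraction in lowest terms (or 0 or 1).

1/4

γ | γ = 1/4 | 1/4 = 1/4
~γ = ~1/4 = 3/4
α & ~γ = 1/4 & 3/4 = 1/4
(γ | γ) -> (α & ~γ) = 1/4 -> 1/4 = 1
β -> β = 3/4 -> 3/4 = 1
β | β = 3/4 | 3/4 = 3/4
(β -> β) -> (β | β) = 1 -> 3/4 = 3/4
β & γ = 3/4 & 1/4 = 1/4
(β & γ) | γ = 1/4 | 1/4 = 1/4
((β -> β) -> (β | β)) & ((β & γ) | γ) = 3/4 & 1/4 = 1/4
((γ | γ) -> (α & ~γ)) & (((β -> β) -> (β | β)) & ((β & γ) | γ)) = 1 & 1/4 = 1/4
α & β = 1/4 & 3/4 = 1/4
α | (α & β) = 1/4 | 1/4 = 1/4
β | α = 3/4 | 1/4 = 3/4
(β | α) & α = 3/4 & 1/4 = 1/4
(α | (α & β)) | ((β | α) & α) = 1/4 | 1/4 = 1/4
(((γ | γ) -> (α & ~γ)) & (((β -> β) -> (β | β)) & ((β & γ) | γ))) | ((α | (α & β)) | ((β | α) & α)) = 1/4 | 1/4 = 1/4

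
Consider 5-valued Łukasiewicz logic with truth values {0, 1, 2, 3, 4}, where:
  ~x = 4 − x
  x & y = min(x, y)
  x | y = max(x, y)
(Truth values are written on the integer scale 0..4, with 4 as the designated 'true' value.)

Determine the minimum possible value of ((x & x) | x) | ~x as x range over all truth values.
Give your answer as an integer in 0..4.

Take x = 2:
x & x = 2 & 2 = 2
(x & x) | x = 2 | 2 = 2
~x = ~2 = 2
((x & x) | x) | ~x = 2 | 2 = 2
No assignment yields a value below 2, so this is the minimum.

2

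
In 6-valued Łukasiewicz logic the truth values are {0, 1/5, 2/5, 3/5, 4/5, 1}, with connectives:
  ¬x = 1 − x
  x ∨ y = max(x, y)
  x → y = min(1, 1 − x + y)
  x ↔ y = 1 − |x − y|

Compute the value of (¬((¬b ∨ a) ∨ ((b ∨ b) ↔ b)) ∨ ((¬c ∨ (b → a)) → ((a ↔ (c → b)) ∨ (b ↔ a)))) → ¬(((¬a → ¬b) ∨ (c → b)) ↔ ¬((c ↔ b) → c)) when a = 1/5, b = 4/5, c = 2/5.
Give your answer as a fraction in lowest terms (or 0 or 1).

1

¬b = ¬4/5 = 1/5
¬b ∨ a = 1/5 ∨ 1/5 = 1/5
b ∨ b = 4/5 ∨ 4/5 = 4/5
(b ∨ b) ↔ b = 4/5 ↔ 4/5 = 1
(¬b ∨ a) ∨ ((b ∨ b) ↔ b) = 1/5 ∨ 1 = 1
¬((¬b ∨ a) ∨ ((b ∨ b) ↔ b)) = ¬1 = 0
¬c = ¬2/5 = 3/5
b → a = 4/5 → 1/5 = 2/5
¬c ∨ (b → a) = 3/5 ∨ 2/5 = 3/5
c → b = 2/5 → 4/5 = 1
a ↔ (c → b) = 1/5 ↔ 1 = 1/5
b ↔ a = 4/5 ↔ 1/5 = 2/5
(a ↔ (c → b)) ∨ (b ↔ a) = 1/5 ∨ 2/5 = 2/5
(¬c ∨ (b → a)) → ((a ↔ (c → b)) ∨ (b ↔ a)) = 3/5 → 2/5 = 4/5
¬((¬b ∨ a) ∨ ((b ∨ b) ↔ b)) ∨ ((¬c ∨ (b → a)) → ((a ↔ (c → b)) ∨ (b ↔ a))) = 0 ∨ 4/5 = 4/5
¬a = ¬1/5 = 4/5
¬b = ¬4/5 = 1/5
¬a → ¬b = 4/5 → 1/5 = 2/5
c → b = 2/5 → 4/5 = 1
(¬a → ¬b) ∨ (c → b) = 2/5 ∨ 1 = 1
c ↔ b = 2/5 ↔ 4/5 = 3/5
(c ↔ b) → c = 3/5 → 2/5 = 4/5
¬((c ↔ b) → c) = ¬4/5 = 1/5
((¬a → ¬b) ∨ (c → b)) ↔ ¬((c ↔ b) → c) = 1 ↔ 1/5 = 1/5
¬(((¬a → ¬b) ∨ (c → b)) ↔ ¬((c ↔ b) → c)) = ¬1/5 = 4/5
(¬((¬b ∨ a) ∨ ((b ∨ b) ↔ b)) ∨ ((¬c ∨ (b → a)) → ((a ↔ (c → b)) ∨ (b ↔ a)))) → ¬(((¬a → ¬b) ∨ (c → b)) ↔ ¬((c ↔ b) → c)) = 4/5 → 4/5 = 1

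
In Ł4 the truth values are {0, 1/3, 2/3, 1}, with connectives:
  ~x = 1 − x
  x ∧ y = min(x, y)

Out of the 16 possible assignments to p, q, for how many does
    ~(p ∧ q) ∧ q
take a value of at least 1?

1

p = 0, q = 0 ↦ 0  <
p = 0, q = 1/3 ↦ 1/3  <
p = 0, q = 2/3 ↦ 2/3  <
p = 0, q = 1 ↦ 1  ≥
p = 1/3, q = 0 ↦ 0  <
p = 1/3, q = 1/3 ↦ 1/3  <
p = 1/3, q = 2/3 ↦ 2/3  <
p = 1/3, q = 1 ↦ 2/3  <
p = 2/3, q = 0 ↦ 0  <
p = 2/3, q = 1/3 ↦ 1/3  <
p = 2/3, q = 2/3 ↦ 1/3  <
p = 2/3, q = 1 ↦ 1/3  <
p = 1, q = 0 ↦ 0  <
p = 1, q = 1/3 ↦ 1/3  <
p = 1, q = 2/3 ↦ 1/3  <
p = 1, q = 1 ↦ 0  <
So 1 of the 16 assignments meets the threshold.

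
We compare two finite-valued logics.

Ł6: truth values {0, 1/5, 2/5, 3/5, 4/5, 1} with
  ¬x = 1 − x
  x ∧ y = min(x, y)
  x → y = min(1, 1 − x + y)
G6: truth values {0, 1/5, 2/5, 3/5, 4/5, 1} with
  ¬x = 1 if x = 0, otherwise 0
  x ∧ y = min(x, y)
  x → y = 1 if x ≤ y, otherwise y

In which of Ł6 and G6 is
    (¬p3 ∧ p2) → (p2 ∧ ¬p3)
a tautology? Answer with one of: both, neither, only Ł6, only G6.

both

In Ł6: every assignment gives 1 — tautology.
In G6: every assignment gives 1 — tautology.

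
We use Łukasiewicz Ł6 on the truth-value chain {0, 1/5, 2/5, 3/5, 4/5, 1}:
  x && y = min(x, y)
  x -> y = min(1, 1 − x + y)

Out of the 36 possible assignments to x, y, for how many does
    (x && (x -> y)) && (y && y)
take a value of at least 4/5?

4

value 1: 1 assignment (counts)
value 4/5: 3 assignments (counts)
value 3/5: 5 assignments
value 2/5: 7 assignments
value 1/5: 9 assignments
value 0: 11 assignments
So 4 of the 36 assignments meet the threshold.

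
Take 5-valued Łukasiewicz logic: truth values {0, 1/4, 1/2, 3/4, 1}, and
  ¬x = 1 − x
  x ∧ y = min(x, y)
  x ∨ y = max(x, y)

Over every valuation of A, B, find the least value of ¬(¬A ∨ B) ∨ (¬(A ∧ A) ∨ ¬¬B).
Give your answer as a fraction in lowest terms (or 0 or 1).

1/2

Take A = 1/2, B = 0:
¬A = ¬1/2 = 1/2
¬A ∨ B = 1/2 ∨ 0 = 1/2
¬(¬A ∨ B) = ¬1/2 = 1/2
A ∧ A = 1/2 ∧ 1/2 = 1/2
¬(A ∧ A) = ¬1/2 = 1/2
¬B = ¬0 = 1
¬¬B = ¬1 = 0
¬(A ∧ A) ∨ ¬¬B = 1/2 ∨ 0 = 1/2
¬(¬A ∨ B) ∨ (¬(A ∧ A) ∨ ¬¬B) = 1/2 ∨ 1/2 = 1/2
No assignment yields a value below 1/2, so this is the minimum.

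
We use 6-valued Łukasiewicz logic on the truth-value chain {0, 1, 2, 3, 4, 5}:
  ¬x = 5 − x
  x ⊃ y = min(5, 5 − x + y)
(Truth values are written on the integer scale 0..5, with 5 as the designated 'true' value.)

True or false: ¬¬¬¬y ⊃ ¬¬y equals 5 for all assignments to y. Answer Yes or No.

y = 0 ↦ 5
y = 1 ↦ 5
y = 2 ↦ 5
y = 3 ↦ 5
y = 4 ↦ 5
y = 5 ↦ 5
Every assignment gives a value ≥ 5.

Yes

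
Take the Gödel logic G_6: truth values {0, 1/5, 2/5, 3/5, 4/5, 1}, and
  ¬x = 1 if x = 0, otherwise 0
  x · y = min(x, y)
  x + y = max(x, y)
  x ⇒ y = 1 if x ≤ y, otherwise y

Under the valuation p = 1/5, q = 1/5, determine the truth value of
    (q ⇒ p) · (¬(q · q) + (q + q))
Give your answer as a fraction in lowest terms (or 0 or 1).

1/5

q ⇒ p = 1/5 ⇒ 1/5 = 1
q · q = 1/5 · 1/5 = 1/5
¬(q · q) = ¬1/5 = 0
q + q = 1/5 + 1/5 = 1/5
¬(q · q) + (q + q) = 0 + 1/5 = 1/5
(q ⇒ p) · (¬(q · q) + (q + q)) = 1 · 1/5 = 1/5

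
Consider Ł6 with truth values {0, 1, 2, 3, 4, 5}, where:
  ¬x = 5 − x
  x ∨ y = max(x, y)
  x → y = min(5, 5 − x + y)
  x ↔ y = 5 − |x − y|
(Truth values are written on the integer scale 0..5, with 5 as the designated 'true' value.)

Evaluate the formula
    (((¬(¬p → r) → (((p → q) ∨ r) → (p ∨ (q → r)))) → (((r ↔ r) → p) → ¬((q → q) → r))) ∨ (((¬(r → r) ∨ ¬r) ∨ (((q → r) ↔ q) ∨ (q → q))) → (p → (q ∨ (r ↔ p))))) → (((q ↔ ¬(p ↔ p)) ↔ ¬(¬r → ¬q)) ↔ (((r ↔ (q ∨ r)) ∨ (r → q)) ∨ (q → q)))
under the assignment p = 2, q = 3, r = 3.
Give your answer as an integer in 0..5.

3

¬p = ¬2 = 3
¬p → r = 3 → 3 = 5
¬(¬p → r) = ¬5 = 0
p → q = 2 → 3 = 5
(p → q) ∨ r = 5 ∨ 3 = 5
q → r = 3 → 3 = 5
p ∨ (q → r) = 2 ∨ 5 = 5
((p → q) ∨ r) → (p ∨ (q → r)) = 5 → 5 = 5
¬(¬p → r) → (((p → q) ∨ r) → (p ∨ (q → r))) = 0 → 5 = 5
r ↔ r = 3 ↔ 3 = 5
(r ↔ r) → p = 5 → 2 = 2
q → q = 3 → 3 = 5
(q → q) → r = 5 → 3 = 3
¬((q → q) → r) = ¬3 = 2
((r ↔ r) → p) → ¬((q → q) → r) = 2 → 2 = 5
(¬(¬p → r) → (((p → q) ∨ r) → (p ∨ (q → r)))) → (((r ↔ r) → p) → ¬((q → q) → r)) = 5 → 5 = 5
r → r = 3 → 3 = 5
¬(r → r) = ¬5 = 0
¬r = ¬3 = 2
¬(r → r) ∨ ¬r = 0 ∨ 2 = 2
q → r = 3 → 3 = 5
(q → r) ↔ q = 5 ↔ 3 = 3
q → q = 3 → 3 = 5
((q → r) ↔ q) ∨ (q → q) = 3 ∨ 5 = 5
(¬(r → r) ∨ ¬r) ∨ (((q → r) ↔ q) ∨ (q → q)) = 2 ∨ 5 = 5
r ↔ p = 3 ↔ 2 = 4
q ∨ (r ↔ p) = 3 ∨ 4 = 4
p → (q ∨ (r ↔ p)) = 2 → 4 = 5
((¬(r → r) ∨ ¬r) ∨ (((q → r) ↔ q) ∨ (q → q))) → (p → (q ∨ (r ↔ p))) = 5 → 5 = 5
((¬(¬p → r) → (((p → q) ∨ r) → (p ∨ (q → r)))) → (((r ↔ r) → p) → ¬((q → q) → r))) ∨ (((¬(r → r) ∨ ¬r) ∨ (((q → r) ↔ q) ∨ (q → q))) → (p → (q ∨ (r ↔ p)))) = 5 ∨ 5 = 5
p ↔ p = 2 ↔ 2 = 5
¬(p ↔ p) = ¬5 = 0
q ↔ ¬(p ↔ p) = 3 ↔ 0 = 2
¬r = ¬3 = 2
¬q = ¬3 = 2
¬r → ¬q = 2 → 2 = 5
¬(¬r → ¬q) = ¬5 = 0
(q ↔ ¬(p ↔ p)) ↔ ¬(¬r → ¬q) = 2 ↔ 0 = 3
q ∨ r = 3 ∨ 3 = 3
r ↔ (q ∨ r) = 3 ↔ 3 = 5
r → q = 3 → 3 = 5
(r ↔ (q ∨ r)) ∨ (r → q) = 5 ∨ 5 = 5
q → q = 3 → 3 = 5
((r ↔ (q ∨ r)) ∨ (r → q)) ∨ (q → q) = 5 ∨ 5 = 5
((q ↔ ¬(p ↔ p)) ↔ ¬(¬r → ¬q)) ↔ (((r ↔ (q ∨ r)) ∨ (r → q)) ∨ (q → q)) = 3 ↔ 5 = 3
(((¬(¬p → r) → (((p → q) ∨ r) → (p ∨ (q → r)))) → (((r ↔ r) → p) → ¬((q → q) → r))) ∨ (((¬(r → r) ∨ ¬r) ∨ (((q → r) ↔ q) ∨ (q → q))) → (p → (q ∨ (r ↔ p))))) → (((q ↔ ¬(p ↔ p)) ↔ ¬(¬r → ¬q)) ↔ (((r ↔ (q ∨ r)) ∨ (r → q)) ∨ (q → q))) = 5 → 3 = 3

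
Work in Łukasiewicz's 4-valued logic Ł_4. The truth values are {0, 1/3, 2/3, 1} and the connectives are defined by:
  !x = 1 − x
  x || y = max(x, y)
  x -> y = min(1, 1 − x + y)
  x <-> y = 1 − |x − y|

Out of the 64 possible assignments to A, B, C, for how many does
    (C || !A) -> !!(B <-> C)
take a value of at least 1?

36

value 1: 36 assignments (counts)
value 2/3: 15 assignments
value 1/3: 8 assignments
value 0: 5 assignments
So 36 of the 64 assignments meet the threshold.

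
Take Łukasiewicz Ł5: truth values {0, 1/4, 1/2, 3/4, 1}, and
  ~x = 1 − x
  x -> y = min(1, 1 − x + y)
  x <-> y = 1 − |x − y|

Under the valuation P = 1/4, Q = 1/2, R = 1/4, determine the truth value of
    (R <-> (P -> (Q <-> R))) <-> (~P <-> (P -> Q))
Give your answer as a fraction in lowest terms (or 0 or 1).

Q <-> R = 1/2 <-> 1/4 = 3/4
P -> (Q <-> R) = 1/4 -> 3/4 = 1
R <-> (P -> (Q <-> R)) = 1/4 <-> 1 = 1/4
~P = ~1/4 = 3/4
P -> Q = 1/4 -> 1/2 = 1
~P <-> (P -> Q) = 3/4 <-> 1 = 3/4
(R <-> (P -> (Q <-> R))) <-> (~P <-> (P -> Q)) = 1/4 <-> 3/4 = 1/2

1/2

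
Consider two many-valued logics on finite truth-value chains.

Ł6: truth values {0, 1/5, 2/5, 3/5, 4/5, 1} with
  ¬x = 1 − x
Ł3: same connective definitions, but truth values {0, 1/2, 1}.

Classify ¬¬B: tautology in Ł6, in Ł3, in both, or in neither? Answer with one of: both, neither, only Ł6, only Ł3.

In Ł6: at B = 0 the value is 0 — not a tautology.
In Ł3: at B = 0 the value is 0 — not a tautology.

neither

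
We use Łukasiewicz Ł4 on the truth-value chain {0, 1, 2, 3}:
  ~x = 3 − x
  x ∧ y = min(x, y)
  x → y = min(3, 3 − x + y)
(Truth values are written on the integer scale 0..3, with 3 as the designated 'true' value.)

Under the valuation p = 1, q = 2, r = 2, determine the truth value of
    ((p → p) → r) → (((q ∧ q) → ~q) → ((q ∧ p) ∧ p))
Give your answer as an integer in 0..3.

p → p = 1 → 1 = 3
(p → p) → r = 3 → 2 = 2
q ∧ q = 2 ∧ 2 = 2
~q = ~2 = 1
(q ∧ q) → ~q = 2 → 1 = 2
q ∧ p = 2 ∧ 1 = 1
(q ∧ p) ∧ p = 1 ∧ 1 = 1
((q ∧ q) → ~q) → ((q ∧ p) ∧ p) = 2 → 1 = 2
((p → p) → r) → (((q ∧ q) → ~q) → ((q ∧ p) ∧ p)) = 2 → 2 = 3

3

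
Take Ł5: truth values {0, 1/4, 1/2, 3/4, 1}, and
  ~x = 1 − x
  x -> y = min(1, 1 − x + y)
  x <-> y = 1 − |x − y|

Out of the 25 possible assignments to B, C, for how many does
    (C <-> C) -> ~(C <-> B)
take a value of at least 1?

value 1: 2 assignments (counts)
value 3/4: 4 assignments
value 1/2: 6 assignments
value 1/4: 8 assignments
value 0: 5 assignments
So 2 of the 25 assignments meet the threshold.

2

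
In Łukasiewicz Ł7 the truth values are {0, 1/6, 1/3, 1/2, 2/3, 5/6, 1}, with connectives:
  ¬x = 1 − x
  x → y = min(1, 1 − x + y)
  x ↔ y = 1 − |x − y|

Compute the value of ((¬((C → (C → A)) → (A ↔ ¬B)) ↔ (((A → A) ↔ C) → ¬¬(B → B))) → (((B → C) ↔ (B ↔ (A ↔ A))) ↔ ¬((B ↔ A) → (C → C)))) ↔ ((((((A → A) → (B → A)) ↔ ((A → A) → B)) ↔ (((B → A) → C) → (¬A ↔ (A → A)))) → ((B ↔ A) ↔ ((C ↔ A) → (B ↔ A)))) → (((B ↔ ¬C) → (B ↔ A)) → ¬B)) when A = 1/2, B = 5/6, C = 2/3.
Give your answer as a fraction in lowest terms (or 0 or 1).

C → A = 2/3 → 1/2 = 5/6
C → (C → A) = 2/3 → 5/6 = 1
¬B = ¬5/6 = 1/6
A ↔ ¬B = 1/2 ↔ 1/6 = 2/3
(C → (C → A)) → (A ↔ ¬B) = 1 → 2/3 = 2/3
¬((C → (C → A)) → (A ↔ ¬B)) = ¬2/3 = 1/3
A → A = 1/2 → 1/2 = 1
(A → A) ↔ C = 1 ↔ 2/3 = 2/3
B → B = 5/6 → 5/6 = 1
¬(B → B) = ¬1 = 0
¬¬(B → B) = ¬0 = 1
((A → A) ↔ C) → ¬¬(B → B) = 2/3 → 1 = 1
¬((C → (C → A)) → (A ↔ ¬B)) ↔ (((A → A) ↔ C) → ¬¬(B → B)) = 1/3 ↔ 1 = 1/3
B → C = 5/6 → 2/3 = 5/6
A ↔ A = 1/2 ↔ 1/2 = 1
B ↔ (A ↔ A) = 5/6 ↔ 1 = 5/6
(B → C) ↔ (B ↔ (A ↔ A)) = 5/6 ↔ 5/6 = 1
B ↔ A = 5/6 ↔ 1/2 = 2/3
C → C = 2/3 → 2/3 = 1
(B ↔ A) → (C → C) = 2/3 → 1 = 1
¬((B ↔ A) → (C → C)) = ¬1 = 0
((B → C) ↔ (B ↔ (A ↔ A))) ↔ ¬((B ↔ A) → (C → C)) = 1 ↔ 0 = 0
(¬((C → (C → A)) → (A ↔ ¬B)) ↔ (((A → A) ↔ C) → ¬¬(B → B))) → (((B → C) ↔ (B ↔ (A ↔ A))) ↔ ¬((B ↔ A) → (C → C))) = 1/3 → 0 = 2/3
A → A = 1/2 → 1/2 = 1
B → A = 5/6 → 1/2 = 2/3
(A → A) → (B → A) = 1 → 2/3 = 2/3
A → A = 1/2 → 1/2 = 1
(A → A) → B = 1 → 5/6 = 5/6
((A → A) → (B → A)) ↔ ((A → A) → B) = 2/3 ↔ 5/6 = 5/6
B → A = 5/6 → 1/2 = 2/3
(B → A) → C = 2/3 → 2/3 = 1
¬A = ¬1/2 = 1/2
A → A = 1/2 → 1/2 = 1
¬A ↔ (A → A) = 1/2 ↔ 1 = 1/2
((B → A) → C) → (¬A ↔ (A → A)) = 1 → 1/2 = 1/2
(((A → A) → (B → A)) ↔ ((A → A) → B)) ↔ (((B → A) → C) → (¬A ↔ (A → A))) = 5/6 ↔ 1/2 = 2/3
B ↔ A = 5/6 ↔ 1/2 = 2/3
C ↔ A = 2/3 ↔ 1/2 = 5/6
B ↔ A = 5/6 ↔ 1/2 = 2/3
(C ↔ A) → (B ↔ A) = 5/6 → 2/3 = 5/6
(B ↔ A) ↔ ((C ↔ A) → (B ↔ A)) = 2/3 ↔ 5/6 = 5/6
((((A → A) → (B → A)) ↔ ((A → A) → B)) ↔ (((B → A) → C) → (¬A ↔ (A → A)))) → ((B ↔ A) ↔ ((C ↔ A) → (B ↔ A))) = 2/3 → 5/6 = 1
¬C = ¬2/3 = 1/3
B ↔ ¬C = 5/6 ↔ 1/3 = 1/2
B ↔ A = 5/6 ↔ 1/2 = 2/3
(B ↔ ¬C) → (B ↔ A) = 1/2 → 2/3 = 1
¬B = ¬5/6 = 1/6
((B ↔ ¬C) → (B ↔ A)) → ¬B = 1 → 1/6 = 1/6
(((((A → A) → (B → A)) ↔ ((A → A) → B)) ↔ (((B → A) → C) → (¬A ↔ (A → A)))) → ((B ↔ A) ↔ ((C ↔ A) → (B ↔ A)))) → (((B ↔ ¬C) → (B ↔ A)) → ¬B) = 1 → 1/6 = 1/6
((¬((C → (C → A)) → (A ↔ ¬B)) ↔ (((A → A) ↔ C) → ¬¬(B → B))) → (((B → C) ↔ (B ↔ (A ↔ A))) ↔ ¬((B ↔ A) → (C → C)))) ↔ ((((((A → A) → (B → A)) ↔ ((A → A) → B)) ↔ (((B → A) → C) → (¬A ↔ (A → A)))) → ((B ↔ A) ↔ ((C ↔ A) → (B ↔ A)))) → (((B ↔ ¬C) → (B ↔ A)) → ¬B)) = 2/3 ↔ 1/6 = 1/2

1/2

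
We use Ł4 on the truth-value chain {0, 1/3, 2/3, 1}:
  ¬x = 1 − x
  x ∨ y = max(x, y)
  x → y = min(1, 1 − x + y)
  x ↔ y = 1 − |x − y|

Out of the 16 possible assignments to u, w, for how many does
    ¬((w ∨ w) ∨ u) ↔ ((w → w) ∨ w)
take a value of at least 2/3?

4

u = 0, w = 0 ↦ 1  ≥
u = 0, w = 1/3 ↦ 2/3  ≥
u = 0, w = 2/3 ↦ 1/3  <
u = 0, w = 1 ↦ 0  <
u = 1/3, w = 0 ↦ 2/3  ≥
u = 1/3, w = 1/3 ↦ 2/3  ≥
u = 1/3, w = 2/3 ↦ 1/3  <
u = 1/3, w = 1 ↦ 0  <
u = 2/3, w = 0 ↦ 1/3  <
u = 2/3, w = 1/3 ↦ 1/3  <
u = 2/3, w = 2/3 ↦ 1/3  <
u = 2/3, w = 1 ↦ 0  <
u = 1, w = 0 ↦ 0  <
u = 1, w = 1/3 ↦ 0  <
u = 1, w = 2/3 ↦ 0  <
u = 1, w = 1 ↦ 0  <
So 4 of the 16 assignments meet the threshold.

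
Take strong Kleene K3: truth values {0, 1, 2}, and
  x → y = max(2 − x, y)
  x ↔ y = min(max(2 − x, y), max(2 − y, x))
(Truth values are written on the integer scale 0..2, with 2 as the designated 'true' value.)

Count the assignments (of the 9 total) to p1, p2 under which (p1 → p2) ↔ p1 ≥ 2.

1

p1 = 0, p2 = 0 ↦ 0  <
p1 = 0, p2 = 1 ↦ 0  <
p1 = 0, p2 = 2 ↦ 0  <
p1 = 1, p2 = 0 ↦ 1  <
p1 = 1, p2 = 1 ↦ 1  <
p1 = 1, p2 = 2 ↦ 1  <
p1 = 2, p2 = 0 ↦ 0  <
p1 = 2, p2 = 1 ↦ 1  <
p1 = 2, p2 = 2 ↦ 2  ≥
So 1 of the 9 assignments meets the threshold.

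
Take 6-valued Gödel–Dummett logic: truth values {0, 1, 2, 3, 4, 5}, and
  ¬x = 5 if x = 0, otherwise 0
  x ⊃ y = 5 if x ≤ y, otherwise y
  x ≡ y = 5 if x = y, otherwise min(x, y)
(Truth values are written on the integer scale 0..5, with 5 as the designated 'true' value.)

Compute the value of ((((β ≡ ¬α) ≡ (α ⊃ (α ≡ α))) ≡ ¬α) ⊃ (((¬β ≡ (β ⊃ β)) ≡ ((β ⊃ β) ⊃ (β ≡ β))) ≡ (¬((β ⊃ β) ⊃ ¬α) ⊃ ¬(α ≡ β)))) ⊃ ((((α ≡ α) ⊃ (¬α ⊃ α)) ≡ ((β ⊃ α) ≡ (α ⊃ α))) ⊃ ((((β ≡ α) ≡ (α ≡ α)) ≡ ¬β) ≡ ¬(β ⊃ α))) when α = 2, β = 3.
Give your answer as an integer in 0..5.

5

¬α = ¬2 = 0
β ≡ ¬α = 3 ≡ 0 = 0
α ≡ α = 2 ≡ 2 = 5
α ⊃ (α ≡ α) = 2 ⊃ 5 = 5
(β ≡ ¬α) ≡ (α ⊃ (α ≡ α)) = 0 ≡ 5 = 0
¬α = ¬2 = 0
((β ≡ ¬α) ≡ (α ⊃ (α ≡ α))) ≡ ¬α = 0 ≡ 0 = 5
¬β = ¬3 = 0
β ⊃ β = 3 ⊃ 3 = 5
¬β ≡ (β ⊃ β) = 0 ≡ 5 = 0
β ⊃ β = 3 ⊃ 3 = 5
β ≡ β = 3 ≡ 3 = 5
(β ⊃ β) ⊃ (β ≡ β) = 5 ⊃ 5 = 5
(¬β ≡ (β ⊃ β)) ≡ ((β ⊃ β) ⊃ (β ≡ β)) = 0 ≡ 5 = 0
β ⊃ β = 3 ⊃ 3 = 5
¬α = ¬2 = 0
(β ⊃ β) ⊃ ¬α = 5 ⊃ 0 = 0
¬((β ⊃ β) ⊃ ¬α) = ¬0 = 5
α ≡ β = 2 ≡ 3 = 2
¬(α ≡ β) = ¬2 = 0
¬((β ⊃ β) ⊃ ¬α) ⊃ ¬(α ≡ β) = 5 ⊃ 0 = 0
((¬β ≡ (β ⊃ β)) ≡ ((β ⊃ β) ⊃ (β ≡ β))) ≡ (¬((β ⊃ β) ⊃ ¬α) ⊃ ¬(α ≡ β)) = 0 ≡ 0 = 5
(((β ≡ ¬α) ≡ (α ⊃ (α ≡ α))) ≡ ¬α) ⊃ (((¬β ≡ (β ⊃ β)) ≡ ((β ⊃ β) ⊃ (β ≡ β))) ≡ (¬((β ⊃ β) ⊃ ¬α) ⊃ ¬(α ≡ β))) = 5 ⊃ 5 = 5
α ≡ α = 2 ≡ 2 = 5
¬α = ¬2 = 0
¬α ⊃ α = 0 ⊃ 2 = 5
(α ≡ α) ⊃ (¬α ⊃ α) = 5 ⊃ 5 = 5
β ⊃ α = 3 ⊃ 2 = 2
α ⊃ α = 2 ⊃ 2 = 5
(β ⊃ α) ≡ (α ⊃ α) = 2 ≡ 5 = 2
((α ≡ α) ⊃ (¬α ⊃ α)) ≡ ((β ⊃ α) ≡ (α ⊃ α)) = 5 ≡ 2 = 2
β ≡ α = 3 ≡ 2 = 2
α ≡ α = 2 ≡ 2 = 5
(β ≡ α) ≡ (α ≡ α) = 2 ≡ 5 = 2
¬β = ¬3 = 0
((β ≡ α) ≡ (α ≡ α)) ≡ ¬β = 2 ≡ 0 = 0
β ⊃ α = 3 ⊃ 2 = 2
¬(β ⊃ α) = ¬2 = 0
(((β ≡ α) ≡ (α ≡ α)) ≡ ¬β) ≡ ¬(β ⊃ α) = 0 ≡ 0 = 5
(((α ≡ α) ⊃ (¬α ⊃ α)) ≡ ((β ⊃ α) ≡ (α ⊃ α))) ⊃ ((((β ≡ α) ≡ (α ≡ α)) ≡ ¬β) ≡ ¬(β ⊃ α)) = 2 ⊃ 5 = 5
((((β ≡ ¬α) ≡ (α ⊃ (α ≡ α))) ≡ ¬α) ⊃ (((¬β ≡ (β ⊃ β)) ≡ ((β ⊃ β) ⊃ (β ≡ β))) ≡ (¬((β ⊃ β) ⊃ ¬α) ⊃ ¬(α ≡ β)))) ⊃ ((((α ≡ α) ⊃ (¬α ⊃ α)) ≡ ((β ⊃ α) ≡ (α ⊃ α))) ⊃ ((((β ≡ α) ≡ (α ≡ α)) ≡ ¬β) ≡ ¬(β ⊃ α))) = 5 ⊃ 5 = 5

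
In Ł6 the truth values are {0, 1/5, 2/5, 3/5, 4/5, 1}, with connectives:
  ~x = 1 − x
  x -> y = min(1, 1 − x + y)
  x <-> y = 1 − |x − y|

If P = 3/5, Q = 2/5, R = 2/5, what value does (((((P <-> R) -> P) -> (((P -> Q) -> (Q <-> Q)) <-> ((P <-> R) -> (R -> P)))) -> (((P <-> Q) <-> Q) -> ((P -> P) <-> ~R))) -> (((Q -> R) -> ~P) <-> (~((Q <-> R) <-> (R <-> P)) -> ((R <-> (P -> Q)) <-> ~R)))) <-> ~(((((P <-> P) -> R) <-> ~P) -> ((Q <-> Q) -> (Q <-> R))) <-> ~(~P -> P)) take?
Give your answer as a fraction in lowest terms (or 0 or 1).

2/5

P <-> R = 3/5 <-> 2/5 = 4/5
(P <-> R) -> P = 4/5 -> 3/5 = 4/5
P -> Q = 3/5 -> 2/5 = 4/5
Q <-> Q = 2/5 <-> 2/5 = 1
(P -> Q) -> (Q <-> Q) = 4/5 -> 1 = 1
P <-> R = 3/5 <-> 2/5 = 4/5
R -> P = 2/5 -> 3/5 = 1
(P <-> R) -> (R -> P) = 4/5 -> 1 = 1
((P -> Q) -> (Q <-> Q)) <-> ((P <-> R) -> (R -> P)) = 1 <-> 1 = 1
((P <-> R) -> P) -> (((P -> Q) -> (Q <-> Q)) <-> ((P <-> R) -> (R -> P))) = 4/5 -> 1 = 1
P <-> Q = 3/5 <-> 2/5 = 4/5
(P <-> Q) <-> Q = 4/5 <-> 2/5 = 3/5
P -> P = 3/5 -> 3/5 = 1
~R = ~2/5 = 3/5
(P -> P) <-> ~R = 1 <-> 3/5 = 3/5
((P <-> Q) <-> Q) -> ((P -> P) <-> ~R) = 3/5 -> 3/5 = 1
(((P <-> R) -> P) -> (((P -> Q) -> (Q <-> Q)) <-> ((P <-> R) -> (R -> P)))) -> (((P <-> Q) <-> Q) -> ((P -> P) <-> ~R)) = 1 -> 1 = 1
Q -> R = 2/5 -> 2/5 = 1
~P = ~3/5 = 2/5
(Q -> R) -> ~P = 1 -> 2/5 = 2/5
Q <-> R = 2/5 <-> 2/5 = 1
R <-> P = 2/5 <-> 3/5 = 4/5
(Q <-> R) <-> (R <-> P) = 1 <-> 4/5 = 4/5
~((Q <-> R) <-> (R <-> P)) = ~4/5 = 1/5
P -> Q = 3/5 -> 2/5 = 4/5
R <-> (P -> Q) = 2/5 <-> 4/5 = 3/5
~R = ~2/5 = 3/5
(R <-> (P -> Q)) <-> ~R = 3/5 <-> 3/5 = 1
~((Q <-> R) <-> (R <-> P)) -> ((R <-> (P -> Q)) <-> ~R) = 1/5 -> 1 = 1
((Q -> R) -> ~P) <-> (~((Q <-> R) <-> (R <-> P)) -> ((R <-> (P -> Q)) <-> ~R)) = 2/5 <-> 1 = 2/5
((((P <-> R) -> P) -> (((P -> Q) -> (Q <-> Q)) <-> ((P <-> R) -> (R -> P)))) -> (((P <-> Q) <-> Q) -> ((P -> P) <-> ~R))) -> (((Q -> R) -> ~P) <-> (~((Q <-> R) <-> (R <-> P)) -> ((R <-> (P -> Q)) <-> ~R))) = 1 -> 2/5 = 2/5
P <-> P = 3/5 <-> 3/5 = 1
(P <-> P) -> R = 1 -> 2/5 = 2/5
~P = ~3/5 = 2/5
((P <-> P) -> R) <-> ~P = 2/5 <-> 2/5 = 1
Q <-> Q = 2/5 <-> 2/5 = 1
Q <-> R = 2/5 <-> 2/5 = 1
(Q <-> Q) -> (Q <-> R) = 1 -> 1 = 1
(((P <-> P) -> R) <-> ~P) -> ((Q <-> Q) -> (Q <-> R)) = 1 -> 1 = 1
~P = ~3/5 = 2/5
~P -> P = 2/5 -> 3/5 = 1
~(~P -> P) = ~1 = 0
((((P <-> P) -> R) <-> ~P) -> ((Q <-> Q) -> (Q <-> R))) <-> ~(~P -> P) = 1 <-> 0 = 0
~(((((P <-> P) -> R) <-> ~P) -> ((Q <-> Q) -> (Q <-> R))) <-> ~(~P -> P)) = ~0 = 1
(((((P <-> R) -> P) -> (((P -> Q) -> (Q <-> Q)) <-> ((P <-> R) -> (R -> P)))) -> (((P <-> Q) <-> Q) -> ((P -> P) <-> ~R))) -> (((Q -> R) -> ~P) <-> (~((Q <-> R) <-> (R <-> P)) -> ((R <-> (P -> Q)) <-> ~R)))) <-> ~(((((P <-> P) -> R) <-> ~P) -> ((Q <-> Q) -> (Q <-> R))) <-> ~(~P -> P)) = 2/5 <-> 1 = 2/5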